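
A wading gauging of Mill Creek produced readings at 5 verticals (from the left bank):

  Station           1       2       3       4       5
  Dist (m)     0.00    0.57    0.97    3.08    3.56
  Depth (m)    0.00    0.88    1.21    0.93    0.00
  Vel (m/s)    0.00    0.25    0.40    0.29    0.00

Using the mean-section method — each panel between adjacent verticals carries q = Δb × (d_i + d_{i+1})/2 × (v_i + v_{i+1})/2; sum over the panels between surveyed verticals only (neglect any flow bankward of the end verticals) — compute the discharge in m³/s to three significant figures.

0.978 m³/s

Panel 1-2: Δb = 0.57 m, d̄ = (0.00+0.88)/2 = 0.44, v̄ = (0.00+0.25)/2 = 0.125 → q = 0.57×0.44×0.125 = 0.03135 m³/s
Panel 2-3: Δb = 0.4 m, d̄ = (0.88+1.21)/2 = 1.045, v̄ = (0.25+0.40)/2 = 0.325 → q = 0.4×1.045×0.325 = 0.1359 m³/s
Panel 3-4: Δb = 2.11 m, d̄ = (1.21+0.93)/2 = 1.07, v̄ = (0.40+0.29)/2 = 0.345 → q = 2.11×1.07×0.345 = 0.7789 m³/s
Panel 4-5: Δb = 0.48 m, d̄ = (0.93+0.00)/2 = 0.465, v̄ = (0.29+0.00)/2 = 0.145 → q = 0.48×0.465×0.145 = 0.03236 m³/s
Q = Σ q = 0.9785 m³/s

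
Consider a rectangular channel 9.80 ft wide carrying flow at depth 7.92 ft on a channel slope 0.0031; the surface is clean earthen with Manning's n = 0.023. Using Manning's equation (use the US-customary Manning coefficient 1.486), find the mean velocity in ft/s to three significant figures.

A = b·y = 9.80 × 7.92 = 77.62 ft²
P = b + 2y = 9.80 + 2×7.92 = 25.64 ft
R = A/P = 77.62/25.64 = 3.027 ft
Q = (1.486/n)·A·R^(2/3)·S^(1/2) = (1.486/0.023) × 77.62 × 3.027^(2/3) × 0.0031^(1/2) = 584.3 ft³/s
V = Q/A = 584.3/77.62 = 7.528 ft/s

7.53 ft/s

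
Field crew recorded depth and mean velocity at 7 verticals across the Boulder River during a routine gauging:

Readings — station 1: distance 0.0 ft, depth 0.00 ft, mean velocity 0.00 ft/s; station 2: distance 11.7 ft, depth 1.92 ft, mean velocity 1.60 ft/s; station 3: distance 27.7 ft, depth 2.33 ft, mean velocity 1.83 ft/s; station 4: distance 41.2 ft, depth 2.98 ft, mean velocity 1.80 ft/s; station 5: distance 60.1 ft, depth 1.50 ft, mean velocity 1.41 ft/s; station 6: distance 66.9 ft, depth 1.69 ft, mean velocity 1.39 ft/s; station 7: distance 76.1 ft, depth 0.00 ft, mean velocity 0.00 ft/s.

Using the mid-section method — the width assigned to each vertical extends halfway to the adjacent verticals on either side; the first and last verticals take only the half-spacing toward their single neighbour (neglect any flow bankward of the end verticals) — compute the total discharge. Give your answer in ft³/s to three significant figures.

238 ft³/s

w_2 = (27.7 − 0.0)/2 = 13.85 ft; q_2 = 1.60 × 1.92 × 13.85 = 42.55 ft³/s
w_3 = (41.2 − 11.7)/2 = 14.75 ft; q_3 = 1.83 × 2.33 × 14.75 = 62.89 ft³/s
w_4 = (60.1 − 27.7)/2 = 16.2 ft; q_4 = 1.80 × 2.98 × 16.2 = 86.90 ft³/s
w_5 = (66.9 − 41.2)/2 = 12.85 ft; q_5 = 1.41 × 1.50 × 12.85 = 27.18 ft³/s
w_6 = (76.1 − 60.1)/2 = 8 ft; q_6 = 1.39 × 1.69 × 8 = 18.79 ft³/s
Stations 1, 7 contribute zero (depth or velocity is 0).
Q = Σ qᵢ = 238.3 ft³/s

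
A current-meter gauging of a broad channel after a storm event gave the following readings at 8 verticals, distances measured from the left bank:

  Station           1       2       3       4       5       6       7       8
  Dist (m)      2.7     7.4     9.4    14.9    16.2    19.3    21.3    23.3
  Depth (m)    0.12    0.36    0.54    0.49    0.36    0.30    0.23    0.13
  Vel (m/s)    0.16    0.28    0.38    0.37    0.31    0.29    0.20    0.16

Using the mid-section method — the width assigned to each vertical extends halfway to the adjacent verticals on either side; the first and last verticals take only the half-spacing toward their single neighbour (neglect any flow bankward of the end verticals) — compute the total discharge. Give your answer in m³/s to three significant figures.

2.35 m³/s

w_1 = (7.4 − 2.7)/2 = 2.35 m; q_1 = 0.16 × 0.12 × 2.35 = 0.04512 m³/s
w_2 = (9.4 − 2.7)/2 = 3.35 m; q_2 = 0.28 × 0.36 × 3.35 = 0.3377 m³/s
w_3 = (14.9 − 7.4)/2 = 3.75 m; q_3 = 0.38 × 0.54 × 3.75 = 0.7695 m³/s
w_4 = (16.2 − 9.4)/2 = 3.4 m; q_4 = 0.37 × 0.49 × 3.4 = 0.6164 m³/s
w_5 = (19.3 − 14.9)/2 = 2.2 m; q_5 = 0.31 × 0.36 × 2.2 = 0.2455 m³/s
w_6 = (21.3 − 16.2)/2 = 2.55 m; q_6 = 0.29 × 0.30 × 2.55 = 0.2219 m³/s
w_7 = (23.3 − 19.3)/2 = 2 m; q_7 = 0.20 × 0.23 × 2 = 0.09200 m³/s
w_8 = (23.3 − 21.3)/2 = 1 m; q_8 = 0.16 × 0.13 × 1 = 0.02080 m³/s
Q = Σ qᵢ = 2.349 m³/s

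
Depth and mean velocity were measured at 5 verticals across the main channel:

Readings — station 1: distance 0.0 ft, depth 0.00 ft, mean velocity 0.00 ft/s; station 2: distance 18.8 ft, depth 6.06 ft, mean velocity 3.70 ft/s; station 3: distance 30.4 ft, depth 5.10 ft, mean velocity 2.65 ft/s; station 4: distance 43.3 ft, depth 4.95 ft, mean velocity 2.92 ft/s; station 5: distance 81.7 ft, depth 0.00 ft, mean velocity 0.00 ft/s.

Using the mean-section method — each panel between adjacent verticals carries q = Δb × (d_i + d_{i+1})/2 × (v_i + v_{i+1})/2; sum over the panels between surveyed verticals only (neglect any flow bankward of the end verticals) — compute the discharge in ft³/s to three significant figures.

Panel 1-2: Δb = 18.8 ft, d̄ = (0.00+6.06)/2 = 3.03, v̄ = (0.00+3.70)/2 = 1.85 → q = 18.8×3.03×1.85 = 105.4 ft³/s
Panel 2-3: Δb = 11.6 ft, d̄ = (6.06+5.10)/2 = 5.58, v̄ = (3.70+2.65)/2 = 3.175 → q = 11.6×5.58×3.175 = 205.5 ft³/s
Panel 3-4: Δb = 12.9 ft, d̄ = (5.10+4.95)/2 = 5.025, v̄ = (2.65+2.92)/2 = 2.785 → q = 12.9×5.025×2.785 = 180.5 ft³/s
Panel 4-5: Δb = 38.4 ft, d̄ = (4.95+0.00)/2 = 2.475, v̄ = (2.92+0.00)/2 = 1.46 → q = 38.4×2.475×1.46 = 138.8 ft³/s
Q = Σ q = 630.2 ft³/s

630 ft³/s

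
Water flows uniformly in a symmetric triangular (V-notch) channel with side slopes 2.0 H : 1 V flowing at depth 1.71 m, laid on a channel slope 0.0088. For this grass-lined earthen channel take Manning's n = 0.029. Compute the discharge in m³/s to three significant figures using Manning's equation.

15.8 m³/s

A = z·y² = 2.0×1.71² = 5.848 m²
P = 2y√(1+z²) = 2×1.71×√(1+2.0²) = 7.647 m
R = A/P = 5.848/7.647 = 0.7647 m
Q = (1/n)·A·R^(2/3)·S^(1/2) = (1/0.029) × 5.848 × 0.7647^(2/3) × 0.0088^(1/2) = 15.82 m³/s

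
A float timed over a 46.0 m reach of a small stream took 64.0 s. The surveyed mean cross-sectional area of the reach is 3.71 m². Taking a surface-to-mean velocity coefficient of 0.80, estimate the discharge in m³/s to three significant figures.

v_surface = L / t̄ = 46.0 / 64 = 0.7188 m/s
v_mean = 0.80 × 0.7188 = 0.5750 m/s
Q = A × v_mean = 3.71 × 0.5750 = 2.133 m³/s

2.13 m³/s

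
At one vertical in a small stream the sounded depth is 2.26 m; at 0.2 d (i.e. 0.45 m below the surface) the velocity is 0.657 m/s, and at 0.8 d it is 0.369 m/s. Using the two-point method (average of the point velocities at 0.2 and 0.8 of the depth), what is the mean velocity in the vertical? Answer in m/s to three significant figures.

v̄ = (0.657 + 0.369) / 2 = 0.5130 m/s

0.513 m/s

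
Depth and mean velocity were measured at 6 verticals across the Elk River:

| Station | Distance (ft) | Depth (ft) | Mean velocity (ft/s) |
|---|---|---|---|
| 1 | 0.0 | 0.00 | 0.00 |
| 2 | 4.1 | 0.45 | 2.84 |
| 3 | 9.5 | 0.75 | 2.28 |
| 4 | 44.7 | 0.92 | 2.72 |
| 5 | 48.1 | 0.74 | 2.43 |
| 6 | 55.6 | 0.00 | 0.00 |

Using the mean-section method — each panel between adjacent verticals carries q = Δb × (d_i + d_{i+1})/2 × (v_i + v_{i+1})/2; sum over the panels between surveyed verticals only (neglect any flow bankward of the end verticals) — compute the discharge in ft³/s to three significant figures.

Panel 1-2: Δb = 4.1 ft, d̄ = (0.00+0.45)/2 = 0.225, v̄ = (0.00+2.84)/2 = 1.42 → q = 4.1×0.225×1.42 = 1.310 ft³/s
Panel 2-3: Δb = 5.4 ft, d̄ = (0.45+0.75)/2 = 0.6, v̄ = (2.84+2.28)/2 = 2.56 → q = 5.4×0.6×2.56 = 8.294 ft³/s
Panel 3-4: Δb = 35.2 ft, d̄ = (0.75+0.92)/2 = 0.835, v̄ = (2.28+2.72)/2 = 2.5 → q = 35.2×0.835×2.5 = 73.48 ft³/s
Panel 4-5: Δb = 3.4 ft, d̄ = (0.92+0.74)/2 = 0.83, v̄ = (2.72+2.43)/2 = 2.575 → q = 3.4×0.83×2.575 = 7.267 ft³/s
Panel 5-6: Δb = 7.5 ft, d̄ = (0.74+0.00)/2 = 0.37, v̄ = (2.43+0.00)/2 = 1.215 → q = 7.5×0.37×1.215 = 3.372 ft³/s
Q = Σ q = 93.72 ft³/s

93.7 ft³/s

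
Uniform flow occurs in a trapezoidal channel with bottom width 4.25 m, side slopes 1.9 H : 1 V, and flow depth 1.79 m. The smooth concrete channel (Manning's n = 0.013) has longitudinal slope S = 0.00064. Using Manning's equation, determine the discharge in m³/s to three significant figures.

A = (b + z·y)·y = (4.25 + 1.9×1.79)×1.79 = 13.70 m²
P = b + 2y√(1+z²) = 4.25 + 2×1.79×√(1+1.9²) = 11.94 m
R = A/P = 13.70/11.94 = 1.147 m
Q = (1/n)·A·R^(2/3)·S^(1/2) = (1/0.013) × 13.70 × 1.147^(2/3) × 0.00064^(1/2) = 29.21 m³/s

29.2 m³/s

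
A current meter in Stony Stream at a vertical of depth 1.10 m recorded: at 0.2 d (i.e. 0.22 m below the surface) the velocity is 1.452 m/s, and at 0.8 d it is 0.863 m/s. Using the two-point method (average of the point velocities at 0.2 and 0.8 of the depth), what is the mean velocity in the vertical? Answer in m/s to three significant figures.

v̄ = (1.452 + 0.863) / 2 = 1.158 m/s

1.16 m/s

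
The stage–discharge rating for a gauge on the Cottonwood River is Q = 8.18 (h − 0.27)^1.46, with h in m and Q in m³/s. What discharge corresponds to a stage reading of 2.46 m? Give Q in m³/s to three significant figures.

25.7 m³/s

Q = 8.18 × (2.46 − 0.27)^1.46 = 8.18 × 2.19^1.46 = 25.69 m³/s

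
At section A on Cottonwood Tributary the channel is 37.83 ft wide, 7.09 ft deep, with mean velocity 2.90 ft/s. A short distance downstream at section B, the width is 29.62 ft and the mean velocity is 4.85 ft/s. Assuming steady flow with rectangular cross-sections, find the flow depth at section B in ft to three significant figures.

5.41 ft

Q = A₁V₁ = (37.83×7.09) × 2.90 = 777.8 ft³/s
d₂ = Q/(b₂ V₂) = 777.8/(29.62×4.85) = 5.414 ft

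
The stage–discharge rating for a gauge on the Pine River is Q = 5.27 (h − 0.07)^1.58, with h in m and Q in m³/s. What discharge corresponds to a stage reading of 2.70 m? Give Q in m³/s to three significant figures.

Q = 5.27 × (2.70 − 0.07)^1.58 = 5.27 × 2.63^1.58 = 24.29 m³/s

24.3 m³/s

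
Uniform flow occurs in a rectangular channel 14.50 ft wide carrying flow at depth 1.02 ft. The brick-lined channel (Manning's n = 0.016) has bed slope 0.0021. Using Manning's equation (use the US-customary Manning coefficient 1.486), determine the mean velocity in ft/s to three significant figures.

A = b·y = 14.50 × 1.02 = 14.79 ft²
P = b + 2y = 14.50 + 2×1.02 = 16.54 ft
R = A/P = 14.79/16.54 = 0.8942 ft
Q = (1.486/n)·A·R^(2/3)·S^(1/2) = (1.486/0.016) × 14.79 × 0.8942^(2/3) × 0.0021^(1/2) = 58.42 ft³/s
V = Q/A = 58.42/14.79 = 3.950 ft/s

3.95 ft/s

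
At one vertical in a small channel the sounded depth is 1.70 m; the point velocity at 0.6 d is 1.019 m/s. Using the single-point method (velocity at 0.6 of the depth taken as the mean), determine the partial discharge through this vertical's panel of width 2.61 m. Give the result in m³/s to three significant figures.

v̄ = v₀.₆ = 1.019 m/s
q = v̄ × d × w = 1.019 × 1.70 × 2.61 = 4.521 m³/s

4.52 m³/s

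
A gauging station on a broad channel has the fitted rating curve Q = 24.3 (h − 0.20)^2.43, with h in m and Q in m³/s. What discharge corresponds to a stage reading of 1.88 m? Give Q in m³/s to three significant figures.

Q = 24.3 × (1.88 − 0.20)^2.43 = 24.3 × 1.68^2.43 = 85.73 m³/s

85.7 m³/s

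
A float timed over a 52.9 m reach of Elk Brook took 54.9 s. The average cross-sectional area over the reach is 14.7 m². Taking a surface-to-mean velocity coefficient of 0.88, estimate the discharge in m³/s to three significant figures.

v_surface = L / t̄ = 52.9 / 54.9 = 0.9636 m/s
v_mean = 0.88 × 0.9636 = 0.8479 m/s
Q = A × v_mean = 14.7 × 0.8479 = 12.46 m³/s

12.5 m³/s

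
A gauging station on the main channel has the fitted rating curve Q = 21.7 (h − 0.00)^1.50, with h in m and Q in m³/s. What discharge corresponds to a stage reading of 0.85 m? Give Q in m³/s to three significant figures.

17.0 m³/s

Q = 21.7 × (0.85 − 0.00)^1.50 = 21.7 × 0.85^1.50 = 17.01 m³/s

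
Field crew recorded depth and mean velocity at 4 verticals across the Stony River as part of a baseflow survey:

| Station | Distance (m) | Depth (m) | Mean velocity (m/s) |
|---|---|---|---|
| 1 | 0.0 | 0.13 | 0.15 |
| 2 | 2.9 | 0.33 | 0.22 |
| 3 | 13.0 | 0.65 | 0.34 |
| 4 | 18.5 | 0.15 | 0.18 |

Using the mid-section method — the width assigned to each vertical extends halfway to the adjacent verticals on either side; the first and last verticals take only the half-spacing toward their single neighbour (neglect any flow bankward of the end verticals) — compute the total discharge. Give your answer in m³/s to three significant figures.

w_1 = (2.9 − 0.0)/2 = 1.45 m; q_1 = 0.15 × 0.13 × 1.45 = 0.02828 m³/s
w_2 = (13.0 − 0.0)/2 = 6.5 m; q_2 = 0.22 × 0.33 × 6.5 = 0.4719 m³/s
w_3 = (18.5 − 2.9)/2 = 7.8 m; q_3 = 0.34 × 0.65 × 7.8 = 1.724 m³/s
w_4 = (18.5 − 13.0)/2 = 2.75 m; q_4 = 0.18 × 0.15 × 2.75 = 0.07425 m³/s
Q = Σ qᵢ = 2.298 m³/s

2.30 m³/s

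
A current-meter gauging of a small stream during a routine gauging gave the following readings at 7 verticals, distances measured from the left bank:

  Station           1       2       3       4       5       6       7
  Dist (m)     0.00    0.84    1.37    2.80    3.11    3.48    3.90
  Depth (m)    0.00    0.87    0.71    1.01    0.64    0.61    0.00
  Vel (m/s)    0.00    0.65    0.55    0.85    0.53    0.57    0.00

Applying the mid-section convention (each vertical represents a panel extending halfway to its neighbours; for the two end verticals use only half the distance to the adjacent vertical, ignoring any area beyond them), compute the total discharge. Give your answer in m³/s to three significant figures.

w_2 = (1.37 − 0.00)/2 = 0.685 m; q_2 = 0.65 × 0.87 × 0.685 = 0.3874 m³/s
w_3 = (2.80 − 0.84)/2 = 0.98 m; q_3 = 0.55 × 0.71 × 0.98 = 0.3827 m³/s
w_4 = (3.11 − 1.37)/2 = 0.87 m; q_4 = 0.85 × 1.01 × 0.87 = 0.7469 m³/s
w_5 = (3.48 − 2.80)/2 = 0.34 m; q_5 = 0.53 × 0.64 × 0.34 = 0.1153 m³/s
w_6 = (3.90 − 3.11)/2 = 0.395 m; q_6 = 0.57 × 0.61 × 0.395 = 0.1373 m³/s
Stations 1, 7 contribute zero (depth or velocity is 0).
Q = Σ qᵢ = 1.770 m³/s

1.77 m³/s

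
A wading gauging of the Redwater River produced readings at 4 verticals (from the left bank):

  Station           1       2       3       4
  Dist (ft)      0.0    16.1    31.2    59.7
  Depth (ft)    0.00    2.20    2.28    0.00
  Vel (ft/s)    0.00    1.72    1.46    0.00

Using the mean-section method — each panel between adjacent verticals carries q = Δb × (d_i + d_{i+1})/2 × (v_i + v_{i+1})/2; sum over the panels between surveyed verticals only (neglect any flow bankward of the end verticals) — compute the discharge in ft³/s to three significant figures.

92.7 ft³/s

Panel 1-2: Δb = 16.1 ft, d̄ = (0.00+2.20)/2 = 1.1, v̄ = (0.00+1.72)/2 = 0.86 → q = 16.1×1.1×0.86 = 15.23 ft³/s
Panel 2-3: Δb = 15.1 ft, d̄ = (2.20+2.28)/2 = 2.24, v̄ = (1.72+1.46)/2 = 1.59 → q = 15.1×2.24×1.59 = 53.78 ft³/s
Panel 3-4: Δb = 28.5 ft, d̄ = (2.28+0.00)/2 = 1.14, v̄ = (1.46+0.00)/2 = 0.73 → q = 28.5×1.14×0.73 = 23.72 ft³/s
Q = Σ q = 92.73 ft³/s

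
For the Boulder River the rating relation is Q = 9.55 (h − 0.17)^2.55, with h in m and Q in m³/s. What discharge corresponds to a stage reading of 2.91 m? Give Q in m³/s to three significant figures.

Q = 9.55 × (2.91 − 0.17)^2.55 = 9.55 × 2.74^2.55 = 124.8 m³/s

125 m³/s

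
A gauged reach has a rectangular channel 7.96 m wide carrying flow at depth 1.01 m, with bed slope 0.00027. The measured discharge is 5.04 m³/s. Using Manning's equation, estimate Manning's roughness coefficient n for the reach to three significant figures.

0.0227

A = b·y = 7.96 × 1.01 = 8.040 m²
P = b + 2y = 7.96 + 2×1.01 = 9.980 m
R = A/P = 8.040/9.980 = 0.8056 m
n = (1/Q)·A·R^(2/3)·S^(1/2) = (1/5.04) × 8.040 × 0.8658 × 0.01643 = 0.02269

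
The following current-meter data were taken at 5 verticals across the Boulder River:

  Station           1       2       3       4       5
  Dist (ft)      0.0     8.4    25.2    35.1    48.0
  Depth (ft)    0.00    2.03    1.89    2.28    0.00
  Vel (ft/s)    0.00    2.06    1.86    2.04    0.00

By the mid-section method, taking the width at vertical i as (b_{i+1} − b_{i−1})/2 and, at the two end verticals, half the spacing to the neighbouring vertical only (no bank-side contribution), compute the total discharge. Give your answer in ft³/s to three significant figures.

153 ft³/s

w_2 = (25.2 − 0.0)/2 = 12.6 ft; q_2 = 2.06 × 2.03 × 12.6 = 52.69 ft³/s
w_3 = (35.1 − 8.4)/2 = 13.35 ft; q_3 = 1.86 × 1.89 × 13.35 = 46.93 ft³/s
w_4 = (48.0 − 25.2)/2 = 11.4 ft; q_4 = 2.04 × 2.28 × 11.4 = 53.02 ft³/s
Stations 1, 5 contribute zero (depth or velocity is 0).
Q = Σ qᵢ = 152.6 ft³/s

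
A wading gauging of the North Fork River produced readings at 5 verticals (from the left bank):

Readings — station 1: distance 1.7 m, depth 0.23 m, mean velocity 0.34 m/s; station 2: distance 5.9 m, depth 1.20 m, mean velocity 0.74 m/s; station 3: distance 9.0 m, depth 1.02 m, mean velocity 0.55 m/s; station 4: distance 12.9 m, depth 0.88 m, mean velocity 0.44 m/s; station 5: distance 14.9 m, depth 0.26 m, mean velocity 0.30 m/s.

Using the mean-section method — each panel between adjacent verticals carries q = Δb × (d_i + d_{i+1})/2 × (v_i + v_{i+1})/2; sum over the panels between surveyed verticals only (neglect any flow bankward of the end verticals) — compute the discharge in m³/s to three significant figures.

6.10 m³/s

Panel 1-2: Δb = 4.2 m, d̄ = (0.23+1.20)/2 = 0.715, v̄ = (0.34+0.74)/2 = 0.54 → q = 4.2×0.715×0.54 = 1.622 m³/s
Panel 2-3: Δb = 3.1 m, d̄ = (1.20+1.02)/2 = 1.11, v̄ = (0.74+0.55)/2 = 0.645 → q = 3.1×1.11×0.645 = 2.219 m³/s
Panel 3-4: Δb = 3.9 m, d̄ = (1.02+0.88)/2 = 0.95, v̄ = (0.55+0.44)/2 = 0.495 → q = 3.9×0.95×0.495 = 1.834 m³/s
Panel 4-5: Δb = 2 m, d̄ = (0.88+0.26)/2 = 0.57, v̄ = (0.44+0.30)/2 = 0.37 → q = 2×0.57×0.37 = 0.4218 m³/s
Q = Σ q = 6.097 m³/s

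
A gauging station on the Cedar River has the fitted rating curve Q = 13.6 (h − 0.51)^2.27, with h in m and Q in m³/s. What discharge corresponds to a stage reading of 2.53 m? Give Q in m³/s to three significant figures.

67.1 m³/s

Q = 13.6 × (2.53 − 0.51)^2.27 = 13.6 × 2.02^2.27 = 67.09 m³/s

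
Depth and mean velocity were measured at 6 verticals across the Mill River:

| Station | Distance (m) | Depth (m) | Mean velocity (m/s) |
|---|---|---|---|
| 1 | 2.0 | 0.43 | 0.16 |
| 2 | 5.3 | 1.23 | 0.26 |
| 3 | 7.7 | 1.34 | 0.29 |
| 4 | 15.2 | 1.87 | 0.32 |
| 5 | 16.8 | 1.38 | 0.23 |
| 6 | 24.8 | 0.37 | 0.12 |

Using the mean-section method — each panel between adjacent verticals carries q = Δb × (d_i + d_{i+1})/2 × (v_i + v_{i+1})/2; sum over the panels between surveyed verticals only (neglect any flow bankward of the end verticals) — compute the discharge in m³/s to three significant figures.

7.03 m³/s

Panel 1-2: Δb = 3.3 m, d̄ = (0.43+1.23)/2 = 0.83, v̄ = (0.16+0.26)/2 = 0.21 → q = 3.3×0.83×0.21 = 0.5752 m³/s
Panel 2-3: Δb = 2.4 m, d̄ = (1.23+1.34)/2 = 1.285, v̄ = (0.26+0.29)/2 = 0.275 → q = 2.4×1.285×0.275 = 0.8481 m³/s
Panel 3-4: Δb = 7.5 m, d̄ = (1.34+1.87)/2 = 1.605, v̄ = (0.29+0.32)/2 = 0.305 → q = 7.5×1.605×0.305 = 3.671 m³/s
Panel 4-5: Δb = 1.6 m, d̄ = (1.87+1.38)/2 = 1.625, v̄ = (0.32+0.23)/2 = 0.275 → q = 1.6×1.625×0.275 = 0.7150 m³/s
Panel 5-6: Δb = 8 m, d̄ = (1.38+0.37)/2 = 0.875, v̄ = (0.23+0.12)/2 = 0.175 → q = 8×0.875×0.175 = 1.225 m³/s
Q = Σ q = 7.035 m³/s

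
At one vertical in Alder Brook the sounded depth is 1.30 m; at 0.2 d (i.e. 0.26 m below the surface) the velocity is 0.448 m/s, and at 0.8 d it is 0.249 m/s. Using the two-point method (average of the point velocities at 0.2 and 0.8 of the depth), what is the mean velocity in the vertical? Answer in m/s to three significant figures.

v̄ = (0.448 + 0.249) / 2 = 0.3485 m/s

0.349 m/s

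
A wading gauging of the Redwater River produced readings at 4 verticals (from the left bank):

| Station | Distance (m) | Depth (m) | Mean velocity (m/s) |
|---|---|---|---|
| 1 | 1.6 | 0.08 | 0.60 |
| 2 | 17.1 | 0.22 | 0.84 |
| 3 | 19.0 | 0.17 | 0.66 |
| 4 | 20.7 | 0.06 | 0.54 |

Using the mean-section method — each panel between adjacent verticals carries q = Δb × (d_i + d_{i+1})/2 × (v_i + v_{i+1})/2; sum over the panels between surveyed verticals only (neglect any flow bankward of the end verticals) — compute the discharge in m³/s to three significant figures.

Panel 1-2: Δb = 15.5 m, d̄ = (0.08+0.22)/2 = 0.15, v̄ = (0.60+0.84)/2 = 0.72 → q = 15.5×0.15×0.72 = 1.674 m³/s
Panel 2-3: Δb = 1.9 m, d̄ = (0.22+0.17)/2 = 0.195, v̄ = (0.84+0.66)/2 = 0.75 → q = 1.9×0.195×0.75 = 0.2779 m³/s
Panel 3-4: Δb = 1.7 m, d̄ = (0.17+0.06)/2 = 0.115, v̄ = (0.66+0.54)/2 = 0.6 → q = 1.7×0.115×0.6 = 0.1173 m³/s
Q = Σ q = 2.069 m³/s

2.07 m³/s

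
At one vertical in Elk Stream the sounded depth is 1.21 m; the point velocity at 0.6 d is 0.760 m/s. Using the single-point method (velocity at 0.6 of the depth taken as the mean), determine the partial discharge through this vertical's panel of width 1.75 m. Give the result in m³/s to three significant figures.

1.61 m³/s

v̄ = v₀.₆ = 0.760 m/s
q = v̄ × d × w = 0.7600 × 1.21 × 1.75 = 1.609 m³/s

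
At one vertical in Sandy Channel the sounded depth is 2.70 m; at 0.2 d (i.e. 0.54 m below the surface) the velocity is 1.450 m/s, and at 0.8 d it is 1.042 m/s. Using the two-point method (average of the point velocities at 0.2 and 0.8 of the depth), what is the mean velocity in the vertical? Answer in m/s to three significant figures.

1.25 m/s

v̄ = (1.450 + 1.042) / 2 = 1.246 m/s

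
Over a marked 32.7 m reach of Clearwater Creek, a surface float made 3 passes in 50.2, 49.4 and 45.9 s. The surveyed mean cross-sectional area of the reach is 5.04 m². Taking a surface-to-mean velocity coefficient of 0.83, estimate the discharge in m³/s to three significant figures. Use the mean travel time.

2.82 m³/s

t̄ = (50.2 + 49.4 + 45.9) / 3 = 48.5 s
v_surface = L / t̄ = 32.7 / 48.5 = 0.6742 m/s
v_mean = 0.83 × 0.6742 = 0.5596 m/s
Q = A × v_mean = 5.04 × 0.5596 = 2.820 m³/s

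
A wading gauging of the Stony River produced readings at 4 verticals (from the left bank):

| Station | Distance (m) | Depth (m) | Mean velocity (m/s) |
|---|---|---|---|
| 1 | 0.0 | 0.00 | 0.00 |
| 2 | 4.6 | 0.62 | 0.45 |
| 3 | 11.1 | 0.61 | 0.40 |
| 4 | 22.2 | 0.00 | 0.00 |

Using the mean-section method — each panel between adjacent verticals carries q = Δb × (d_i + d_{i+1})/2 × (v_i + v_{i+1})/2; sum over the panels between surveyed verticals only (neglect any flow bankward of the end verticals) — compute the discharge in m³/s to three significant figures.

2.70 m³/s

Panel 1-2: Δb = 4.6 m, d̄ = (0.00+0.62)/2 = 0.31, v̄ = (0.00+0.45)/2 = 0.225 → q = 4.6×0.31×0.225 = 0.3209 m³/s
Panel 2-3: Δb = 6.5 m, d̄ = (0.62+0.61)/2 = 0.615, v̄ = (0.45+0.40)/2 = 0.425 → q = 6.5×0.615×0.425 = 1.699 m³/s
Panel 3-4: Δb = 11.1 m, d̄ = (0.61+0.00)/2 = 0.305, v̄ = (0.40+0.00)/2 = 0.2 → q = 11.1×0.305×0.2 = 0.6771 m³/s
Q = Σ q = 2.697 m³/s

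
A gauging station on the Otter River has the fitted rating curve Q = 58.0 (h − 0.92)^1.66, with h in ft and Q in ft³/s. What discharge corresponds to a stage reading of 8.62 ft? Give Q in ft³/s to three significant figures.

1720 ft³/s

Q = 58.0 × (8.62 − 0.92)^1.66 = 58.0 × 7.7^1.66 = 1718 ft³/s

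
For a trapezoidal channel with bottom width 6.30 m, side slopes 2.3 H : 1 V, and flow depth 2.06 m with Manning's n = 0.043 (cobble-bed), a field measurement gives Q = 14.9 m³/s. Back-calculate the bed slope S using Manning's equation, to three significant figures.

A = (b + z·y)·y = (6.30 + 2.3×2.06)×2.06 = 22.74 m²
P = b + 2y√(1+z²) = 6.30 + 2×2.06×√(1+2.3²) = 16.63 m
R = A/P = 22.74/16.63 = 1.367 m
S = (Q·n / (1·A·R^(2/3)))² = (14.9×0.043 / (1×22.74×1.232))² = 0.0005233

0.000523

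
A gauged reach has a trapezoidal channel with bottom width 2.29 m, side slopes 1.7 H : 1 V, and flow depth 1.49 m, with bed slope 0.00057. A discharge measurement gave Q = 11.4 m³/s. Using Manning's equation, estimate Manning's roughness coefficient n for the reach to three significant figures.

A = (b + z·y)·y = (2.29 + 1.7×1.49)×1.49 = 7.186 m²
P = b + 2y√(1+z²) = 2.29 + 2×1.49×√(1+1.7²) = 8.167 m
R = A/P = 7.186/8.167 = 0.8799 m
n = (1/Q)·A·R^(2/3)·S^(1/2) = (1/11.4) × 7.186 × 0.9182 × 0.02387 = 0.01382

0.0138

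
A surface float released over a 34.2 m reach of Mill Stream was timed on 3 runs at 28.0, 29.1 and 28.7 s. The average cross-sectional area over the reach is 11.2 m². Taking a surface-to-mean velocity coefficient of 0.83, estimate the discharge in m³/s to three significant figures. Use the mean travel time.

t̄ = (28.0 + 29.1 + 28.7) / 3 = 28.6 s
v_surface = L / t̄ = 34.2 / 28.6 = 1.196 m/s
v_mean = 0.83 × 1.196 = 0.9925 m/s
Q = A × v_mean = 11.2 × 0.9925 = 11.12 m³/s

11.1 m³/s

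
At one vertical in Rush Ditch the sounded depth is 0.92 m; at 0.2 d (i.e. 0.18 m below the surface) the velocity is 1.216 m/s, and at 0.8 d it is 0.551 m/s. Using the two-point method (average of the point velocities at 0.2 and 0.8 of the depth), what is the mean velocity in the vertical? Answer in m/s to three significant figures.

v̄ = (1.216 + 0.551) / 2 = 0.8835 m/s

0.884 m/s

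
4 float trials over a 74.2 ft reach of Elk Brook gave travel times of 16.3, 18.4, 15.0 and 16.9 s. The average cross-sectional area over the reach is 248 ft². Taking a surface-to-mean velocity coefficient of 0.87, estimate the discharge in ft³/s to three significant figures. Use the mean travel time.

962 ft³/s

t̄ = (16.3 + 18.4 + 15.0 + 16.9) / 4 = 16.65 s
v_surface = L / t̄ = 74.2 / 16.65 = 4.456 ft/s
v_mean = 0.87 × 4.456 = 3.877 ft/s
Q = A × v_mean = 248 × 3.877 = 961.5 ft³/s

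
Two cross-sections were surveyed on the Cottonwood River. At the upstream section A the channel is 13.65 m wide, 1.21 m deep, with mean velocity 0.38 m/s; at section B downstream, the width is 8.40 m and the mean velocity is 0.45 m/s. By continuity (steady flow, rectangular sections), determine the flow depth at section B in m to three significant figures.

1.66 m

Q = A₁V₁ = (13.65×1.21) × 0.38 = 6.276 m³/s
d₂ = Q/(b₂ V₂) = 6.276/(8.40×0.45) = 1.660 m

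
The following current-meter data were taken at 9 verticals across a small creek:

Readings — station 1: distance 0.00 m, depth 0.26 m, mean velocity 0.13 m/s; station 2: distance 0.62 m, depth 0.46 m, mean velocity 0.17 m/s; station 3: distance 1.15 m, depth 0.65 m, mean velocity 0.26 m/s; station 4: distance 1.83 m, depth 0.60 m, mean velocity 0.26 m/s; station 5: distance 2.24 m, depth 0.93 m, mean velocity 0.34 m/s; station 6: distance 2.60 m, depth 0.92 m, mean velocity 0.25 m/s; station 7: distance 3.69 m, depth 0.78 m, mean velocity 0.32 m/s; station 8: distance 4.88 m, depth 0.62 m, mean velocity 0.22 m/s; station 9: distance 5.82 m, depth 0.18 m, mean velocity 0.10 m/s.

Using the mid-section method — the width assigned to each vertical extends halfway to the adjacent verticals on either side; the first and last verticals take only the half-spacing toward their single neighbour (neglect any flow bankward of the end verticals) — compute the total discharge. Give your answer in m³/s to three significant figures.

0.969 m³/s

w_1 = (0.62 − 0.00)/2 = 0.31 m; q_1 = 0.13 × 0.26 × 0.31 = 0.01048 m³/s
w_2 = (1.15 − 0.00)/2 = 0.575 m; q_2 = 0.17 × 0.46 × 0.575 = 0.04497 m³/s
w_3 = (1.83 − 0.62)/2 = 0.605 m; q_3 = 0.26 × 0.65 × 0.605 = 0.1022 m³/s
w_4 = (2.24 − 1.15)/2 = 0.545 m; q_4 = 0.26 × 0.60 × 0.545 = 0.08502 m³/s
w_5 = (2.60 − 1.83)/2 = 0.385 m; q_5 = 0.34 × 0.93 × 0.385 = 0.1217 m³/s
w_6 = (3.69 − 2.24)/2 = 0.725 m; q_6 = 0.25 × 0.92 × 0.725 = 0.1668 m³/s
w_7 = (4.88 − 2.60)/2 = 1.14 m; q_7 = 0.32 × 0.78 × 1.14 = 0.2845 m³/s
w_8 = (5.82 − 3.69)/2 = 1.065 m; q_8 = 0.22 × 0.62 × 1.065 = 0.1453 m³/s
w_9 = (5.82 − 4.88)/2 = 0.47 m; q_9 = 0.10 × 0.18 × 0.47 = 0.008460 m³/s
Q = Σ qᵢ = 0.9695 m³/s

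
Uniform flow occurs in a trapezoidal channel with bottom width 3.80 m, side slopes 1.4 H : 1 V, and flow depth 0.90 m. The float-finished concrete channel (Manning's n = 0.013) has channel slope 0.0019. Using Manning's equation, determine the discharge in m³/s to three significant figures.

11.6 m³/s

A = (b + z·y)·y = (3.80 + 1.4×0.90)×0.90 = 4.554 m²
P = b + 2y√(1+z²) = 3.80 + 2×0.90×√(1+1.4²) = 6.897 m
R = A/P = 4.554/6.897 = 0.6603 m
Q = (1/n)·A·R^(2/3)·S^(1/2) = (1/0.013) × 4.554 × 0.6603^(2/3) × 0.0019^(1/2) = 11.58 m³/s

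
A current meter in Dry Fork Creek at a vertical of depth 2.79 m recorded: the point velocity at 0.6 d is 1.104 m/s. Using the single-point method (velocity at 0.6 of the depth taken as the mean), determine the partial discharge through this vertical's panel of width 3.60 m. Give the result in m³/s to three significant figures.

11.1 m³/s

v̄ = v₀.₆ = 1.104 m/s
q = v̄ × d × w = 1.104 × 2.79 × 3.60 = 11.09 m³/s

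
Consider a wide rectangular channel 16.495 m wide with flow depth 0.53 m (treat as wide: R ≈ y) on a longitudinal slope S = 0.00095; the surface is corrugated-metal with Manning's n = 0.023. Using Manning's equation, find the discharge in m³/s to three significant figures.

7.67 m³/s

A = b·y = 16.495 × 0.53 = 8.742 m²
Wide channel: R ≈ y = 0.53 m
Q = (1/n)·A·R^(2/3)·S^(1/2) = (1/0.023) × 8.742 × 0.5300^(2/3) × 0.00095^(1/2) = 7.673 m³/s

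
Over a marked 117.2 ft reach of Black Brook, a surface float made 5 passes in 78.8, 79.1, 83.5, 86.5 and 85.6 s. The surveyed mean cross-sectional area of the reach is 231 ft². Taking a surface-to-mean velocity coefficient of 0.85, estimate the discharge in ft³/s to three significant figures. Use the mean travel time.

278 ft³/s

t̄ = (78.8 + 79.1 + 83.5 + 86.5 + 85.6) / 5 = 82.7 s
v_surface = L / t̄ = 117.2 / 82.7 = 1.417 ft/s
v_mean = 0.85 × 1.417 = 1.205 ft/s
Q = A × v_mean = 231 × 1.205 = 278.3 ft³/s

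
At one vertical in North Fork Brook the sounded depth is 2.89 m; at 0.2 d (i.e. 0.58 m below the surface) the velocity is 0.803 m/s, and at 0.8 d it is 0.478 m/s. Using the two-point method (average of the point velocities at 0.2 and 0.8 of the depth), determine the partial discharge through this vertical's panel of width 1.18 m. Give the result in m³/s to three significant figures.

2.18 m³/s

v̄ = (0.803 + 0.478) / 2 = 0.6405 m/s
q = v̄ × d × w = 0.6405 × 2.89 × 1.18 = 2.184 m³/s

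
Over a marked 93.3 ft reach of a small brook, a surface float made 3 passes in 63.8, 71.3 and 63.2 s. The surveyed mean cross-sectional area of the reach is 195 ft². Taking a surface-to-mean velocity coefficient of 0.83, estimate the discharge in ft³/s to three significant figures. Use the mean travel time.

t̄ = (63.8 + 71.3 + 63.2) / 3 = 66.1 s
v_surface = L / t̄ = 93.3 / 66.1 = 1.411 ft/s
v_mean = 0.83 × 1.411 = 1.172 ft/s
Q = A × v_mean = 195 × 1.172 = 228.5 ft³/s

228 ft³/s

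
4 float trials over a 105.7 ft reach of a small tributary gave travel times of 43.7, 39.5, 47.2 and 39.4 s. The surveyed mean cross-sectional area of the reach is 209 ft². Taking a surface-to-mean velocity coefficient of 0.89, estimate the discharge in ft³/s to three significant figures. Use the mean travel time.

463 ft³/s

t̄ = (43.7 + 39.5 + 47.2 + 39.4) / 4 = 42.45 s
v_surface = L / t̄ = 105.7 / 42.45 = 2.490 ft/s
v_mean = 0.89 × 2.490 = 2.216 ft/s
Q = A × v_mean = 209 × 2.216 = 463.2 ft³/s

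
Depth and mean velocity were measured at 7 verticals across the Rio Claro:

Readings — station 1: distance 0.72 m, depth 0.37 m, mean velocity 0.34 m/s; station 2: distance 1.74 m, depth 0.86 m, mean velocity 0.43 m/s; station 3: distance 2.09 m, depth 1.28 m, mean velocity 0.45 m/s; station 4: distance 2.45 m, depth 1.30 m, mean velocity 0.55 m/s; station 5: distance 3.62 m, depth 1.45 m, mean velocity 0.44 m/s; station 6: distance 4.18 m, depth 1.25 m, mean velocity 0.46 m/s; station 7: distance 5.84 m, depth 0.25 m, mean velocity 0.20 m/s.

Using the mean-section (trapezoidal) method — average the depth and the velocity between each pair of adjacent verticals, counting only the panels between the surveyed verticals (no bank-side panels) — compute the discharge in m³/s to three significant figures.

Panel 1-2: Δb = 1.02 m, d̄ = (0.37+0.86)/2 = 0.615, v̄ = (0.34+0.43)/2 = 0.385 → q = 1.02×0.615×0.385 = 0.2415 m³/s
Panel 2-3: Δb = 0.35 m, d̄ = (0.86+1.28)/2 = 1.07, v̄ = (0.43+0.45)/2 = 0.44 → q = 0.35×1.07×0.44 = 0.1648 m³/s
Panel 3-4: Δb = 0.36 m, d̄ = (1.28+1.30)/2 = 1.29, v̄ = (0.45+0.55)/2 = 0.5 → q = 0.36×1.29×0.5 = 0.2322 m³/s
Panel 4-5: Δb = 1.17 m, d̄ = (1.30+1.45)/2 = 1.375, v̄ = (0.55+0.44)/2 = 0.495 → q = 1.17×1.375×0.495 = 0.7963 m³/s
Panel 5-6: Δb = 0.56 m, d̄ = (1.45+1.25)/2 = 1.35, v̄ = (0.44+0.46)/2 = 0.45 → q = 0.56×1.35×0.45 = 0.3402 m³/s
Panel 6-7: Δb = 1.66 m, d̄ = (1.25+0.25)/2 = 0.75, v̄ = (0.46+0.20)/2 = 0.33 → q = 1.66×0.75×0.33 = 0.4109 m³/s
Q = Σ q = 2.186 m³/s

2.19 m³/s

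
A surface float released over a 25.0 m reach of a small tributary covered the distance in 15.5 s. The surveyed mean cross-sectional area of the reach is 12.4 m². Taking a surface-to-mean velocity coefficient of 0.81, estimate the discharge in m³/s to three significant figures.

v_surface = L / t̄ = 25.0 / 15.5 = 1.613 m/s
v_mean = 0.81 × 1.613 = 1.306 m/s
Q = A × v_mean = 12.4 × 1.306 = 16.20 m³/s

16.2 m³/s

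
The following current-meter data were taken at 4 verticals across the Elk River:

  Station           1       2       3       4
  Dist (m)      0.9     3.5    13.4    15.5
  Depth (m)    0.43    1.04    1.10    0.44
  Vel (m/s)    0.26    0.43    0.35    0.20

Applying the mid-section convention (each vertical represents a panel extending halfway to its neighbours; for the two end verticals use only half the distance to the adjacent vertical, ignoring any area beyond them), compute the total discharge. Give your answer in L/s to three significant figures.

5340 L/s

w_1 = (3.5 − 0.9)/2 = 1.3 m; q_1 = 0.26 × 0.43 × 1.3 = 0.1453 m³/s
w_2 = (13.4 − 0.9)/2 = 6.25 m; q_2 = 0.43 × 1.04 × 6.25 = 2.795 m³/s
w_3 = (15.5 − 3.5)/2 = 6 m; q_3 = 0.35 × 1.10 × 6 = 2.310 m³/s
w_4 = (15.5 − 13.4)/2 = 1.05 m; q_4 = 0.20 × 0.44 × 1.05 = 0.09240 m³/s
Q = Σ qᵢ = 5.343 m³/s
= 5.343 × 1000 = 5343 L/s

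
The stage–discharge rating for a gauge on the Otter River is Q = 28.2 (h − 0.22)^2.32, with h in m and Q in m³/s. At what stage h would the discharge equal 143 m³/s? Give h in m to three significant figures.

2.23 m

h − h₀ = (Q/C)^(1/b) = (143/28.2)^(1/2.32) = 2.013 m
h = 0.22 + 2.013 = 2.233 m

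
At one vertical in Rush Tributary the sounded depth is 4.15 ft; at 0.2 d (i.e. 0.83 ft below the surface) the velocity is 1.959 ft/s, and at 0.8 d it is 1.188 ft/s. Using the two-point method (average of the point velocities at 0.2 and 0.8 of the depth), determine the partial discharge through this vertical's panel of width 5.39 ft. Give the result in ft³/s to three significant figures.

v̄ = (1.959 + 1.188) / 2 = 1.574 ft/s
q = v̄ × d × w = 1.574 × 4.15 × 5.39 = 35.20 ft³/s

35.2 ft³/s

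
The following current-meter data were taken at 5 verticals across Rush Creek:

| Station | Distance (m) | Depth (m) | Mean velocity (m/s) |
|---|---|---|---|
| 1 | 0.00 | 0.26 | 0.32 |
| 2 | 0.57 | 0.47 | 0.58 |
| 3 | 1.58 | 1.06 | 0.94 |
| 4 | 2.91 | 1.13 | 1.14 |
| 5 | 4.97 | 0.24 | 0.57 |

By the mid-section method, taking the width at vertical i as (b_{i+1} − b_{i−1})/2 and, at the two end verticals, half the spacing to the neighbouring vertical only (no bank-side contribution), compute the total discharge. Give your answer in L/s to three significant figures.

3730 L/s

w_1 = (0.57 − 0.00)/2 = 0.285 m; q_1 = 0.32 × 0.26 × 0.285 = 0.02371 m³/s
w_2 = (1.58 − 0.00)/2 = 0.79 m; q_2 = 0.58 × 0.47 × 0.79 = 0.2154 m³/s
w_3 = (2.91 − 0.57)/2 = 1.17 m; q_3 = 0.94 × 1.06 × 1.17 = 1.166 m³/s
w_4 = (4.97 − 1.58)/2 = 1.695 m; q_4 = 1.14 × 1.13 × 1.695 = 2.183 m³/s
w_5 = (4.97 − 2.91)/2 = 1.03 m; q_5 = 0.57 × 0.24 × 1.03 = 0.1409 m³/s
Q = Σ qᵢ = 3.729 m³/s
= 3.729 × 1000 = 3729 L/s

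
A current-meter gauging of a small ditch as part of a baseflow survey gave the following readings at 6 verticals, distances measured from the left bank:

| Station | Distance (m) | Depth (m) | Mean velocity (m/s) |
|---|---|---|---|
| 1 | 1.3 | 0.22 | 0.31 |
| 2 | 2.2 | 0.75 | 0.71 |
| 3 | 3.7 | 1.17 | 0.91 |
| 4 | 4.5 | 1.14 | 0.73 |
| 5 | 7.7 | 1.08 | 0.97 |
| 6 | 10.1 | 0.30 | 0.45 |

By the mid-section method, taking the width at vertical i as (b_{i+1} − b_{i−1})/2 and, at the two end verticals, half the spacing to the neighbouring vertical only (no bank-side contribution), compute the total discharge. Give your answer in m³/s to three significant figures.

6.65 m³/s

w_1 = (2.2 − 1.3)/2 = 0.45 m; q_1 = 0.31 × 0.22 × 0.45 = 0.03069 m³/s
w_2 = (3.7 − 1.3)/2 = 1.2 m; q_2 = 0.71 × 0.75 × 1.2 = 0.6390 m³/s
w_3 = (4.5 − 2.2)/2 = 1.15 m; q_3 = 0.91 × 1.17 × 1.15 = 1.224 m³/s
w_4 = (7.7 − 3.7)/2 = 2 m; q_4 = 0.73 × 1.14 × 2 = 1.664 m³/s
w_5 = (10.1 − 4.5)/2 = 2.8 m; q_5 = 0.97 × 1.08 × 2.8 = 2.933 m³/s
w_6 = (10.1 − 7.7)/2 = 1.2 m; q_6 = 0.45 × 0.30 × 1.2 = 0.1620 m³/s
Q = Σ qᵢ = 6.654 m³/s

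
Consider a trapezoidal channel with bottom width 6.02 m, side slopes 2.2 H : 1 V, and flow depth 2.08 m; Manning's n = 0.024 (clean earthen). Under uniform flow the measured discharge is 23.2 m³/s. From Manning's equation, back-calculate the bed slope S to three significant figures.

0.000419

A = (b + z·y)·y = (6.02 + 2.2×2.08)×2.08 = 22.04 m²
P = b + 2y√(1+z²) = 6.02 + 2×2.08×√(1+2.2²) = 16.07 m
R = A/P = 22.04/16.07 = 1.371 m
S = (Q·n / (1·A·R^(2/3)))² = (23.2×0.024 / (1×22.04×1.234))² = 0.0004190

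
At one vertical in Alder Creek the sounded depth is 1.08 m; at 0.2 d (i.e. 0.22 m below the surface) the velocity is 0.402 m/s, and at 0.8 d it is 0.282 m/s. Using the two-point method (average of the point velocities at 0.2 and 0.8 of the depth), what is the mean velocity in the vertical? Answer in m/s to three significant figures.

v̄ = (0.402 + 0.282) / 2 = 0.3420 m/s

0.342 m/s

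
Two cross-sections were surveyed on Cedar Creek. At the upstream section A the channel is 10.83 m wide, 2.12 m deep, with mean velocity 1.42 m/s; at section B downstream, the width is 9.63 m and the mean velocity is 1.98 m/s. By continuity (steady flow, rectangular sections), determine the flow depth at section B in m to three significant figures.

Q = A₁V₁ = (10.83×2.12) × 1.42 = 32.60 m³/s
d₂ = Q/(b₂ V₂) = 32.60/(9.63×1.98) = 1.710 m

1.71 m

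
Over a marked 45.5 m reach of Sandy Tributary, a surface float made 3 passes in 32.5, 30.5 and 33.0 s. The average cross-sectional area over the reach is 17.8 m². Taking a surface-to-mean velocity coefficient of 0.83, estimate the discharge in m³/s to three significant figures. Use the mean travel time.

21.0 m³/s

t̄ = (32.5 + 30.5 + 33.0) / 3 = 32 s
v_surface = L / t̄ = 45.5 / 32 = 1.422 m/s
v_mean = 0.83 × 1.422 = 1.180 m/s
Q = A × v_mean = 17.8 × 1.180 = 21.01 m³/s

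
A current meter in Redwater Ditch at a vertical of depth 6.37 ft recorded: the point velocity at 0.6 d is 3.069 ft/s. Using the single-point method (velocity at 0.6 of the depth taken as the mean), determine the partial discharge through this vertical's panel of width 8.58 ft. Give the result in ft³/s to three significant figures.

168 ft³/s

v̄ = v₀.₆ = 3.069 ft/s
q = v̄ × d × w = 3.069 × 6.37 × 8.58 = 167.7 ft³/s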